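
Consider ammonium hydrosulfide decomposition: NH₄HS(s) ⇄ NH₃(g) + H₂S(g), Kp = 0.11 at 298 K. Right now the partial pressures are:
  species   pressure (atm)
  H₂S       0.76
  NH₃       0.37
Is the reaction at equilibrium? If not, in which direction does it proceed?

reverse (toward reactants)

(NH₄HS is a pure solid — omitted from Qp.)
Qp = P(NH₃)·P(H₂S) = (0.37)·(0.76) = 0.28
Qp = 0.28 > Kp = 0.11, so the reverse reaction proceeds.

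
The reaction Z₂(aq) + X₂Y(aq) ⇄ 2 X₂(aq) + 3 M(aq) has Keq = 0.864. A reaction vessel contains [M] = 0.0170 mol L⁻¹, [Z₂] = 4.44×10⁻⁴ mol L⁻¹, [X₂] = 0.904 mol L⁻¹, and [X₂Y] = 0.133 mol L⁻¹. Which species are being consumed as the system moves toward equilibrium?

Q = [X₂]²·[M]³ / ([Z₂]·[X₂Y]) = (0.904)²·(0.0170)³ / ((4.44×10⁻⁴)·(0.133)) = 0.0680
Q = 0.0680 < Keq = 0.864: net forward reaction.

Z₂, X₂Y (reactants)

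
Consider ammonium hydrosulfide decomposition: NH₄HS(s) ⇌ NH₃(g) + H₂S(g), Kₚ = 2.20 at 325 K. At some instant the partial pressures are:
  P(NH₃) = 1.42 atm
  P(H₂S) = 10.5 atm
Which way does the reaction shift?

reverse (toward reactants)

(NH₄HS is a pure solid — omitted from Qₚ.)
Qₚ = P(NH₃)·P(H₂S) = (1.42)·(10.5) = 14.9
Qₚ = 14.9 > Kₚ = 2.20, so the reverse reaction proceeds.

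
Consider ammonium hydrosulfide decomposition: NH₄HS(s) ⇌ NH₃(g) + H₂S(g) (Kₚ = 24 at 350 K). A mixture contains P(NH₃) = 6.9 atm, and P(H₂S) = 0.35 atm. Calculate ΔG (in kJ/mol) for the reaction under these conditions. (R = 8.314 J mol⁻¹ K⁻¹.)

(NH₄HS is a pure solid — omitted from Qₚ.)
Qₚ = P(NH₃)·P(H₂S) = (6.9)·(0.35) = 2.42
ΔG = RT ln(Qₚ/Kₚ) = (8.314 J mol⁻¹ K⁻¹)(350 K) × ln(2.42/24)
   = (2.910 kJ/mol)(-2.294) = -6.68 kJ/mol
ΔG < 0, so the forward reaction is spontaneous (proceeds forward).

ΔG = -6.68 kJ/mol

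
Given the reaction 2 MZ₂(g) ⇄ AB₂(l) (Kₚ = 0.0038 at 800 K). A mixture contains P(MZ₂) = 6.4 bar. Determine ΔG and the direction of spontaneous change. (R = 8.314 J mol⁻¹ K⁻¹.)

ΔG = 12.4 kJ/mol; the forward reaction is non-spontaneous

(AB₂ is a pure liquid — omitted from Qₚ.)
Qₚ = 1 / P(MZ₂)² = 1 / (6.4)² = 0.0244
ΔG = RT ln(Qₚ/Kₚ) = (8.314 J mol⁻¹ K⁻¹)(800 K) × ln(0.0244/0.0038)
   = (6.651 kJ/mol)(1.860) = 12.4 kJ/mol
ΔG > 0, so the forward reaction is non-spontaneous (proceeds in reverse).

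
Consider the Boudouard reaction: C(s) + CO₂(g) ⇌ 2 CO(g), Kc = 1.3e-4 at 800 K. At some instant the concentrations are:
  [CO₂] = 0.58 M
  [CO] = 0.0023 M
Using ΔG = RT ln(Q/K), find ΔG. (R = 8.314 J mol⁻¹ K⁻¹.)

(C is a pure solid — omitted from Qc.)
Qc = [CO]² / [CO₂] = (0.0023)² / (0.58) = 9.12e-6
ΔG = RT ln(Qc/Kc) = (8.314 J mol⁻¹ K⁻¹)(800 K) × ln(9.12e-6/1.3e-4)
   = (6.651 kJ/mol)(-2.657) = -17.7 kJ/mol
ΔG < 0, so the forward reaction is spontaneous (proceeds forward).

ΔG = -17.7 kJ/mol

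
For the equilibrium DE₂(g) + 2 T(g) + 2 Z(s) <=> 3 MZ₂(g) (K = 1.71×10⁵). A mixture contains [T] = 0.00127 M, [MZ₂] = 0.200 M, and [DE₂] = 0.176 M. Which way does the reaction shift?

in the forward direction

(Z is a pure solid — omitted from Q.)
Q = [MZ₂]³ / ([DE₂]·[T]²) = (0.200)³ / ((0.176)·(0.00127)²) = 28200
Q = 28200 < K = 1.71×10⁵, so the forward reaction proceeds.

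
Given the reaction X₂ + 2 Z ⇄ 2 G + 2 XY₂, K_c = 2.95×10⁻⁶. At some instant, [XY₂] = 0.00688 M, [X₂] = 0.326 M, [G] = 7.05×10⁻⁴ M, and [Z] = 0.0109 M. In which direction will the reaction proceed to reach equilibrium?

Q_c = [G]²·[XY₂]² / ([X₂]·[Z]²) = (7.05×10⁻⁴)²·(0.00688)² / ((0.326)·(0.0109)²) = 6.07×10⁻⁷
Q_c = 6.07×10⁻⁷ < K_c = 2.95×10⁻⁶, so the forward reaction proceeds.

in the forward direction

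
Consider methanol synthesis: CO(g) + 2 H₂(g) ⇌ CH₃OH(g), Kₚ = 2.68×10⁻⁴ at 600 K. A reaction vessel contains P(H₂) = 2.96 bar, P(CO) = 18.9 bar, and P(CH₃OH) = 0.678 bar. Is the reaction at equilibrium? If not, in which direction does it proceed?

Qₚ = P(CH₃OH) / (P(CO)·P(H₂)²) = (0.678) / ((18.9)·(2.96)²) = 0.00409
Qₚ = 0.00409 > Kₚ = 2.68×10⁻⁴, so the reverse reaction proceeds.

toward reactants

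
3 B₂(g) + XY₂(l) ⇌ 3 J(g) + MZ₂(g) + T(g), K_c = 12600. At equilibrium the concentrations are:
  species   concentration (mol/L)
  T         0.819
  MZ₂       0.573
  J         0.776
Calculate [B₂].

[B₂] = 0.0259 mol/L

(XY₂ is a pure liquid — omitted from K_c.)
At equilibrium, K_c = [J]³·[MZ₂]·[T] / [B₂]³ = 12600.
(0.776)³·(0.573)·(0.819) / ([B₂])³ = 12600
[B₂]³ = 1.74e-5 ⇒ [B₂] = 0.0259 mol/L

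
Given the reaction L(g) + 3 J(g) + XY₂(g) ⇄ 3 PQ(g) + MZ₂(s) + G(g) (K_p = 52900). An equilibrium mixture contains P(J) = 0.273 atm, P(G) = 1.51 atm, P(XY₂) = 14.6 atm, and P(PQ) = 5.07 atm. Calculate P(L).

(MZ₂ is a pure solid — omitted from K_p.)
At equilibrium, K_p = P(PQ)³·P(G) / (P(L)·P(J)³·P(XY₂)) = 52900.
(5.07)³·(1.51) / ((P(L))·(0.273)³·(14.6)) = 52900
P(L) = 0.0125 atm

P(L) = 0.0125 atm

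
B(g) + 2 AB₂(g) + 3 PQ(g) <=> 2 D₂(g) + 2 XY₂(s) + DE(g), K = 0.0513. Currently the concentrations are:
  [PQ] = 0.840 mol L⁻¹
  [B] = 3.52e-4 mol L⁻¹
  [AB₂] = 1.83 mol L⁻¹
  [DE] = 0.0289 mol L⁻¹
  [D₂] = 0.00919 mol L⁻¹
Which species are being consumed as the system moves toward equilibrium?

B, AB₂, PQ (reactants)

(XY₂ is a pure solid — omitted from Q.)
Q = [D₂]²·[DE] / ([B]·[AB₂]²·[PQ]³) = (0.00919)²·(0.0289) / ((3.52e-4)·(1.83)²·(0.840)³) = 0.00349
Q = 0.00349 < K = 0.0513: net forward reaction.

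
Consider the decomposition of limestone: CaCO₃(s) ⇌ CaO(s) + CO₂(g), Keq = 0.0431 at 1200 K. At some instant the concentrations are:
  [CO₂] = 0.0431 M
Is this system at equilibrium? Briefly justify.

yes, at equilibrium

(CaCO₃, CaO are pure solids — omitted from Q.)
Q = [CO₂] = 0.0431
Q = 0.0431 = Keq; the system is at equilibrium.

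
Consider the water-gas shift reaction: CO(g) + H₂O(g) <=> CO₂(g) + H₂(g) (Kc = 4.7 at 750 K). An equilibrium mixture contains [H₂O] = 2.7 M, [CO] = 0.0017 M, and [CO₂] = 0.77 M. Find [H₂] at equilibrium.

[H₂] = 0.028 M

At equilibrium, Kc = [CO₂]·[H₂] / ([CO]·[H₂O]) = 4.7.
(0.77)·([H₂]) / ((0.0017)·(2.7)) = 4.7
[H₂] = 0.0280 = 0.028 M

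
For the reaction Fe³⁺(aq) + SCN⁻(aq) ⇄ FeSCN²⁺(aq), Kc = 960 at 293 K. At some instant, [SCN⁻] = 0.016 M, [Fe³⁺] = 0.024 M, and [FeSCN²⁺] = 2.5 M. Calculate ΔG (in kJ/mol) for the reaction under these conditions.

Qc = [FeSCN²⁺] / ([Fe³⁺]·[SCN⁻]) = (2.5) / ((0.024)·(0.016)) = 6510
ΔG = RT ln(Qc/Kc) = (8.314 J mol⁻¹ K⁻¹)(293 K) × ln(6510/960)
   = (2.436 kJ/mol)(1.914) = 4.66 kJ/mol
ΔG > 0, so the forward reaction is non-spontaneous (proceeds in reverse).

ΔG = 4.66 kJ/mol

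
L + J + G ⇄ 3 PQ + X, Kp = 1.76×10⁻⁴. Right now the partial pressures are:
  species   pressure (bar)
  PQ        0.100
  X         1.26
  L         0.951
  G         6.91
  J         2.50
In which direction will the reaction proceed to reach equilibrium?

toward products

Qp = P(PQ)³·P(X) / (P(L)·P(J)·P(G)) = (0.100)³·(1.26) / ((0.951)·(2.50)·(6.91)) = 7.67×10⁻⁵
Qp = 7.67×10⁻⁵ < Kp = 1.76×10⁻⁴, so the forward reaction proceeds.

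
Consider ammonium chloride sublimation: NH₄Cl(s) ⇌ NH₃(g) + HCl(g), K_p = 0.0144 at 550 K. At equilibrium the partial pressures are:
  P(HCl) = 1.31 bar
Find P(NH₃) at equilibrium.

(NH₄Cl is a pure solid — omitted from K_p.)
At equilibrium, K_p = P(NH₃)·P(HCl) = 0.0144.
(P(NH₃))·(1.31) = 0.0144
P(NH₃) = 0.0110 bar

P(NH₃) = 0.0110 bar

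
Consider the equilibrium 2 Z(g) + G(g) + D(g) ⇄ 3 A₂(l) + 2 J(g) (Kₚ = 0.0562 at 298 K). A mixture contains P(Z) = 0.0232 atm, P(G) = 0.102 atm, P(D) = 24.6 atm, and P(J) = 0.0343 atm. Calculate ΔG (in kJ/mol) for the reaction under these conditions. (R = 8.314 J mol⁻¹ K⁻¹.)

ΔG = 6.79 kJ/mol

(A₂ is a pure liquid — omitted from Qₚ.)
Qₚ = P(J)² / (P(Z)²·P(G)·P(D)) = (0.0343)² / ((0.0232)²·(0.102)·(24.6)) = 0.871
ΔG = RT ln(Qₚ/Kₚ) = (8.314 J mol⁻¹ K⁻¹)(298 K) × ln(0.871/0.0562)
   = (2.478 kJ/mol)(2.741) = 6.79 kJ/mol
ΔG > 0, so the forward reaction is non-spontaneous (proceeds in reverse).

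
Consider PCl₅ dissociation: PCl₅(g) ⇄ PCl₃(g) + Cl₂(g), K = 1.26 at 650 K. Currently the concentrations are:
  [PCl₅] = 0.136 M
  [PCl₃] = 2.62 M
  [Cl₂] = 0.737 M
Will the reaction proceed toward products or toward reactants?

Q = [PCl₃]·[Cl₂] / [PCl₅] = (2.62)·(0.737) / (0.136) = 14.2
Q = 14.2 > K = 1.26, so the reverse reaction proceeds.

in the reverse direction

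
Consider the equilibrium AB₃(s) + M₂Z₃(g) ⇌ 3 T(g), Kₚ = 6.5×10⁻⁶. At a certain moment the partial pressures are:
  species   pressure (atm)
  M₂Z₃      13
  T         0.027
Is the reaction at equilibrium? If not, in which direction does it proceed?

in the forward direction

(AB₃ is a pure solid — omitted from Qₚ.)
Qₚ = P(T)³ / P(M₂Z₃) = (0.027)³ / (13) = 1.5×10⁻⁶
Qₚ = 1.5×10⁻⁶ < Kₚ = 6.5×10⁻⁶, so the forward reaction proceeds.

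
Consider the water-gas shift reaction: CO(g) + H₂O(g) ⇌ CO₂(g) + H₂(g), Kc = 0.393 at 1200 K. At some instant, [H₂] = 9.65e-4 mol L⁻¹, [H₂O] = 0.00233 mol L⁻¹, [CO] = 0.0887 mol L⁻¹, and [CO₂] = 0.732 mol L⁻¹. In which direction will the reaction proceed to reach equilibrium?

Qc = [CO₂]·[H₂] / ([CO]·[H₂O]) = (0.732)·(9.65e-4) / ((0.0887)·(0.00233)) = 3.42
Qc = 3.42 > Kc = 0.393, so the reverse reaction proceeds.

to the left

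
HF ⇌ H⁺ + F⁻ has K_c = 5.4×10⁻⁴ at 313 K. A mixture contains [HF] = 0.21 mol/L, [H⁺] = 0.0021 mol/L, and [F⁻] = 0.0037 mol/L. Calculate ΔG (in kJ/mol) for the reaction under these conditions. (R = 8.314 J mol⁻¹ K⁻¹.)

ΔG = -6.98 kJ/mol

Q_c = [H⁺]·[F⁻] / [HF] = (0.0021)·(0.0037) / (0.21) = 3.70×10⁻⁵
ΔG = RT ln(Q_c/K_c) = (8.314 J mol⁻¹ K⁻¹)(313 K) × ln(3.70×10⁻⁵/5.4×10⁻⁴)
   = (2.602 kJ/mol)(-2.681) = -6.98 kJ/mol
ΔG < 0, so the forward reaction is spontaneous (proceeds forward).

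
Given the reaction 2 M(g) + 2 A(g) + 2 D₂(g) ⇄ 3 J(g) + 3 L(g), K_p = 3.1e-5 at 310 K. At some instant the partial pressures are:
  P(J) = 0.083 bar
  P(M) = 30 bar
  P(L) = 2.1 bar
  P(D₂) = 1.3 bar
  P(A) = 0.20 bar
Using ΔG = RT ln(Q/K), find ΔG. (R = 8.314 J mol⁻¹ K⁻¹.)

ΔG = 2.66 kJ/mol

Q_p = P(J)³·P(L)³ / (P(M)²·P(A)²·P(D₂)²) = (0.083)³·(2.1)³ / ((30)²·(0.20)²·(1.3)²) = 8.70e-5
ΔG = RT ln(Q_p/K_p) = (8.314 J mol⁻¹ K⁻¹)(310 K) × ln(8.70e-5/3.1e-5)
   = (2.577 kJ/mol)(1.032) = 2.66 kJ/mol
ΔG > 0, so the forward reaction is non-spontaneous (proceeds in reverse).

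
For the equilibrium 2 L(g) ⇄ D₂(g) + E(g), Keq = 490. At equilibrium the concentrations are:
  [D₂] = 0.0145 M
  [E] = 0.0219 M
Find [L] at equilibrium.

[L] = 8.05e-4 M

At equilibrium, Keq = [D₂]·[E] / [L]² = 490.
(0.0145)·(0.0219) / ([L])² = 490
[L]² = 6.48e-7 ⇒ [L] = 8.05e-4 M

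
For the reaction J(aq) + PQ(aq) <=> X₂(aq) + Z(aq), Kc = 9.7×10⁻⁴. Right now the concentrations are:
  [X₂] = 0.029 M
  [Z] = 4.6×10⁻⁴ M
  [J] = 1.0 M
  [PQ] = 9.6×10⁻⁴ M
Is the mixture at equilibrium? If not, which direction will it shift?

no; Q > K, reaction proceeds in reverse

Qc = [X₂]·[Z] / ([J]·[PQ]) = (0.029)·(4.6×10⁻⁴) / ((1.0)·(9.6×10⁻⁴)) = 0.014
Qc = 0.014 > Kc = 9.7×10⁻⁴: net reverse reaction.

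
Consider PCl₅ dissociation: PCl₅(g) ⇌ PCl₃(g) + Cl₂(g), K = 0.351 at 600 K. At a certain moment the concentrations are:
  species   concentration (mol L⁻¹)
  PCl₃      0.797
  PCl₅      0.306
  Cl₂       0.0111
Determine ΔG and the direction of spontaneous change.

Q = [PCl₃]·[Cl₂] / [PCl₅] = (0.797)·(0.0111) / (0.306) = 0.0289
ΔG = RT ln(Q/K) = (8.314 J mol⁻¹ K⁻¹)(600 K) × ln(0.0289/0.351)
   = (4.988 kJ/mol)(-2.497) = -12.5 kJ/mol
ΔG < 0, so the forward reaction is spontaneous (proceeds forward).

ΔG = -12.5 kJ/mol; the forward reaction is spontaneous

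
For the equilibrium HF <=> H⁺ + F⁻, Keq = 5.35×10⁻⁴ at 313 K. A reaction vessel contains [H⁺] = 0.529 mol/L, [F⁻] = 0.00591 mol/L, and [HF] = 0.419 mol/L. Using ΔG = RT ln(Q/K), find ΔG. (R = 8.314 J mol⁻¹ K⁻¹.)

Q = [H⁺]·[F⁻] / [HF] = (0.529)·(0.00591) / (0.419) = 0.00746
ΔG = RT ln(Q/Keq) = (8.314 J mol⁻¹ K⁻¹)(313 K) × ln(0.00746/5.35×10⁻⁴)
   = (2.602 kJ/mol)(2.635) = 6.86 kJ/mol
ΔG > 0, so the forward reaction is non-spontaneous (proceeds in reverse).

ΔG = 6.86 kJ/mol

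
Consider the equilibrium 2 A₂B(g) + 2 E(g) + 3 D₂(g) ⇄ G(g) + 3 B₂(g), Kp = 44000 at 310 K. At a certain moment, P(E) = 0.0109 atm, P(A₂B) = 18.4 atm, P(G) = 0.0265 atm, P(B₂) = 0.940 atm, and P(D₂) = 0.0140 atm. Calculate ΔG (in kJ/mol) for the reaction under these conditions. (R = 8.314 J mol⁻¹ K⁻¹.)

Qp = P(G)·P(B₂)³ / (P(A₂B)²·P(E)²·P(D₂)³) = (0.0265)·(0.940)³ / ((18.4)²·(0.0109)²·(0.0140)³) = 1.99e5
ΔG = RT ln(Qp/Kp) = (8.314 J mol⁻¹ K⁻¹)(310 K) × ln(1.99e5/44000)
   = (2.577 kJ/mol)(1.509) = 3.89 kJ/mol
ΔG > 0, so the forward reaction is non-spontaneous (proceeds in reverse).

ΔG = 3.89 kJ/mol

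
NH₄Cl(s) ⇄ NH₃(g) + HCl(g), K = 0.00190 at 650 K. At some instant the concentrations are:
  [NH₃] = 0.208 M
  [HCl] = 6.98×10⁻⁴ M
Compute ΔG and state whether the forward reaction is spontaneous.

(NH₄Cl is a pure solid — omitted from Q.)
Q = [NH₃]·[HCl] = (0.208)·(6.98×10⁻⁴) = 1.45×10⁻⁴
ΔG = RT ln(Q/K) = (8.314 J mol⁻¹ K⁻¹)(650 K) × ln(1.45×10⁻⁴/0.00190)
   = (5.404 kJ/mol)(-2.573) = -13.9 kJ/mol
ΔG < 0, so the forward reaction is spontaneous (proceeds forward).

ΔG = -13.9 kJ/mol; the forward reaction is spontaneous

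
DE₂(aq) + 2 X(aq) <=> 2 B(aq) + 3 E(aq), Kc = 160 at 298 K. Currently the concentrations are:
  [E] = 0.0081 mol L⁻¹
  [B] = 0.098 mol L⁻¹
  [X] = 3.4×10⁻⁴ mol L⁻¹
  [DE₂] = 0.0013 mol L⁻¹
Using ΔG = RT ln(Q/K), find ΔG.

Qc = [B]²·[E]³ / ([DE₂]·[X]²) = (0.098)²·(0.0081)³ / ((0.0013)·(3.4×10⁻⁴)²) = 34.0
ΔG = RT ln(Qc/Kc) = (8.314 J mol⁻¹ K⁻¹)(298 K) × ln(34.0/160)
   = (2.478 kJ/mol)(-1.549) = -3.84 kJ/mol
ΔG < 0, so the forward reaction is spontaneous (proceeds forward).

ΔG = -3.84 kJ/mol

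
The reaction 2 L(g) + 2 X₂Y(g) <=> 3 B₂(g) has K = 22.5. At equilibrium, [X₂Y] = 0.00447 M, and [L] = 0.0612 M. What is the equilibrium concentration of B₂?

At equilibrium, K = [B₂]³ / ([L]²·[X₂Y]²) = 22.5.
([B₂])³ / ((0.0612)²·(0.00447)²) = 22.5
[B₂]³ = 1.68e-6 ⇒ [B₂] = 0.0119 M

[B₂] = 0.0119 M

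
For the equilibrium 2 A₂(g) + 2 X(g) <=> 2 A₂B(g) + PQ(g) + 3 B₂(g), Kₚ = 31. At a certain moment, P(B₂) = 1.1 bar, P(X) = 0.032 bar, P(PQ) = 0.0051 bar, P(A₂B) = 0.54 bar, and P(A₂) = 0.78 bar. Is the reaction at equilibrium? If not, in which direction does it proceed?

Qₚ = P(A₂B)²·P(PQ)·P(B₂)³ / (P(A₂)²·P(X)²) = (0.54)²·(0.0051)·(1.1)³ / ((0.78)²·(0.032)²) = 3.2
Qₚ = 3.2 < Kₚ = 31, so the forward reaction proceeds.

toward products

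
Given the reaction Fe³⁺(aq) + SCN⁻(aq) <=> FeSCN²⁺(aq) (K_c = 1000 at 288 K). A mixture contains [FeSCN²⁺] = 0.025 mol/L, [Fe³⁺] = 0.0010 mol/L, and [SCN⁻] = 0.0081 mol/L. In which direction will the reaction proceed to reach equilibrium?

toward reactants

Q_c = [FeSCN²⁺] / ([Fe³⁺]·[SCN⁻]) = (0.025) / ((0.0010)·(0.0081)) = 3100
Q_c = 3100 > K_c = 1000, so the reverse reaction proceeds.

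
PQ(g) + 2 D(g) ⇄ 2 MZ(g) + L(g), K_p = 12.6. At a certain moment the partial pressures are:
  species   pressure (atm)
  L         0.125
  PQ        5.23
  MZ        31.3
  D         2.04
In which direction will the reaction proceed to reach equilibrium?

toward products

Q_p = P(MZ)²·P(L) / (P(PQ)·P(D)²) = (31.3)²·(0.125) / ((5.23)·(2.04)²) = 5.63
Q_p = 5.63 < K_p = 12.6, so the forward reaction proceeds.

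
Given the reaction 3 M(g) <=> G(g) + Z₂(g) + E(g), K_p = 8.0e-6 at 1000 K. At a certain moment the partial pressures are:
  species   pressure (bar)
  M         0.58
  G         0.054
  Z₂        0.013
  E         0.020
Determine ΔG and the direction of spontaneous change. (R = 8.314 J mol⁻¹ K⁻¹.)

ΔG = 18.3 kJ/mol; the forward reaction is non-spontaneous

Q_p = P(G)·P(Z₂)·P(E) / P(M)³ = (0.054)·(0.013)·(0.020) / (0.58)³ = 7.20e-5
ΔG = RT ln(Q_p/K_p) = (8.314 J mol⁻¹ K⁻¹)(1000 K) × ln(7.20e-5/8.0e-6)
   = (8.314 kJ/mol)(2.197) = 18.3 kJ/mol
ΔG > 0, so the forward reaction is non-spontaneous (proceeds in reverse).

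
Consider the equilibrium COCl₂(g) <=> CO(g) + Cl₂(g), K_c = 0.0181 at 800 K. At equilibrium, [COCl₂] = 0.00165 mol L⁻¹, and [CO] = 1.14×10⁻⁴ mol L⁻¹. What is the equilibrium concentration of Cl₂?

[Cl₂] = 0.262 mol L⁻¹

At equilibrium, K_c = [CO]·[Cl₂] / [COCl₂] = 0.0181.
(1.14×10⁻⁴)·([Cl₂]) / (0.00165) = 0.0181
[Cl₂] = 0.262 mol L⁻¹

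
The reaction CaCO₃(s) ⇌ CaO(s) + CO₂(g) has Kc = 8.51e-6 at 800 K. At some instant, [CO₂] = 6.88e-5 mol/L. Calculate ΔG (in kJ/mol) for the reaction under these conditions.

(CaCO₃, CaO are pure solids — omitted from Qc.)
Qc = [CO₂] = 6.88e-5
ΔG = RT ln(Qc/Kc) = (8.314 J mol⁻¹ K⁻¹)(800 K) × ln(6.88e-5/8.51e-6)
   = (6.651 kJ/mol)(2.090) = 13.9 kJ/mol
ΔG > 0, so the forward reaction is non-spontaneous (proceeds in reverse).

ΔG = 13.9 kJ/mol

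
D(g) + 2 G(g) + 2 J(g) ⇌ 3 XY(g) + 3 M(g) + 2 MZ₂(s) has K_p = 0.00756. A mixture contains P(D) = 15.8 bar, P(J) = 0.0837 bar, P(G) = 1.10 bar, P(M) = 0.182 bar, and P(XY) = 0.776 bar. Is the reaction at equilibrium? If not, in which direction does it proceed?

reverse (toward reactants)

(MZ₂ is a pure solid — omitted from Q_p.)
Q_p = P(XY)³·P(M)³ / (P(D)·P(G)²·P(J)²) = (0.776)³·(0.182)³ / ((15.8)·(1.10)²·(0.0837)²) = 0.0210
Q_p = 0.0210 > K_p = 0.00756, so the reverse reaction proceeds.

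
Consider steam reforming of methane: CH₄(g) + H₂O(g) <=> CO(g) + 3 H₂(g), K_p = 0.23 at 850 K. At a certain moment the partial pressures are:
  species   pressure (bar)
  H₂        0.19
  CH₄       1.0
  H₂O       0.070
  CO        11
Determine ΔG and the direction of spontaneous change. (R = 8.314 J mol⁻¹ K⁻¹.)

Q_p = P(CO)·P(H₂)³ / (P(CH₄)·P(H₂O)) = (11)·(0.19)³ / ((1.0)·(0.070)) = 1.08
ΔG = RT ln(Q_p/K_p) = (8.314 J mol⁻¹ K⁻¹)(850 K) × ln(1.08/0.23)
   = (7.067 kJ/mol)(1.547) = 10.9 kJ/mol
ΔG > 0, so the forward reaction is non-spontaneous (proceeds in reverse).

ΔG = 10.9 kJ/mol; the forward reaction is non-spontaneous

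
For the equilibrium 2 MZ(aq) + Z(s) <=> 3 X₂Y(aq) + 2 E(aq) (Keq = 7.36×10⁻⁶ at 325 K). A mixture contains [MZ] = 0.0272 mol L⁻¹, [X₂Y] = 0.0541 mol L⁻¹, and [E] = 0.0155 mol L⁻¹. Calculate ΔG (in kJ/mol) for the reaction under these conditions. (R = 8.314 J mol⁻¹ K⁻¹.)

ΔG = 5.25 kJ/mol

(Z is a pure solid — omitted from Q.)
Q = [X₂Y]³·[E]² / [MZ]² = (0.0541)³·(0.0155)² / (0.0272)² = 5.14×10⁻⁵
ΔG = RT ln(Q/Keq) = (8.314 J mol⁻¹ K⁻¹)(325 K) × ln(5.14×10⁻⁵/7.36×10⁻⁶)
   = (2.702 kJ/mol)(1.944) = 5.25 kJ/mol
ΔG > 0, so the forward reaction is non-spontaneous (proceeds in reverse).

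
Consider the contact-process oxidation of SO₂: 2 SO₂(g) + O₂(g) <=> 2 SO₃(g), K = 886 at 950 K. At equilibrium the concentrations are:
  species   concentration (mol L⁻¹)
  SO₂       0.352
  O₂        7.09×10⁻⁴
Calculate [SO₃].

At equilibrium, K = [SO₃]² / ([SO₂]²·[O₂]) = 886.
([SO₃])² / ((0.352)²·(7.09×10⁻⁴)) = 886
[SO₃]² = 0.0778 ⇒ [SO₃] = 0.279 mol L⁻¹

[SO₃] = 0.279 mol L⁻¹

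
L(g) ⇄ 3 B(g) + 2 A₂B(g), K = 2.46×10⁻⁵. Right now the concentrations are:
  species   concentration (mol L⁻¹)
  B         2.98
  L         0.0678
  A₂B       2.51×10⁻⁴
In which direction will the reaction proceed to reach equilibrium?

at equilibrium

Q = [B]³·[A₂B]² / [L] = (2.98)³·(2.51×10⁻⁴)² / (0.0678) = 2.46×10⁻⁵
Q = 2.46×10⁻⁵ = K, so the system is already at equilibrium.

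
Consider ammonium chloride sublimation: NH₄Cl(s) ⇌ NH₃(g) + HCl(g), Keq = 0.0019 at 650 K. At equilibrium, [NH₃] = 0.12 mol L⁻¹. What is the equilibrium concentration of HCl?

(NH₄Cl is a pure solid — omitted from Keq.)
At equilibrium, Keq = [NH₃]·[HCl] = 0.0019.
(0.12)·([HCl]) = 0.0019
[HCl] = 0.0158 = 0.016 mol L⁻¹

[HCl] = 0.016 mol L⁻¹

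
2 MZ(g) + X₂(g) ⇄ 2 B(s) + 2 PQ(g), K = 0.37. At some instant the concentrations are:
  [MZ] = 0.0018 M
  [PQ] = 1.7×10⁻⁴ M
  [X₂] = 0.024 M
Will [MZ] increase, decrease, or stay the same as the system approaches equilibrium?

(B is a pure solid — omitted from Q.)
Q = [PQ]² / ([MZ]²·[X₂]) = (1.7×10⁻⁴)² / ((0.0018)²·(0.024)) = 0.37
Q = 0.37 = K; the system is at equilibrium.

stay the same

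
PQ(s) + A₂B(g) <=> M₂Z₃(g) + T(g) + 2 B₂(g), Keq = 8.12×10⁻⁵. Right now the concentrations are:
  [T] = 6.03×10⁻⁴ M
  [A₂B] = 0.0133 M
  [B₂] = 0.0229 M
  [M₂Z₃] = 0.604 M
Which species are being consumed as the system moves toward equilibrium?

(PQ is a pure solid — omitted from Q.)
Q = [M₂Z₃]·[T]·[B₂]² / [A₂B] = (0.604)·(6.03×10⁻⁴)·(0.0229)² / (0.0133) = 1.44×10⁻⁵
Q = 1.44×10⁻⁵ < Keq = 8.12×10⁻⁵: net forward reaction.

PQ, A₂B (reactants)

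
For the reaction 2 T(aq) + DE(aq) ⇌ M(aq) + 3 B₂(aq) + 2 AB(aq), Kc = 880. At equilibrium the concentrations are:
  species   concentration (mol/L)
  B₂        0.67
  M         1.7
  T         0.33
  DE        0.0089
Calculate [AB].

At equilibrium, Kc = [M]·[B₂]³·[AB]² / ([T]²·[DE]) = 880.
(1.7)·(0.67)³·([AB])² / ((0.33)²·(0.0089)) = 880
[AB]² = 1.67 ⇒ [AB] = 1.3 mol/L

[AB] = 1.3 mol/L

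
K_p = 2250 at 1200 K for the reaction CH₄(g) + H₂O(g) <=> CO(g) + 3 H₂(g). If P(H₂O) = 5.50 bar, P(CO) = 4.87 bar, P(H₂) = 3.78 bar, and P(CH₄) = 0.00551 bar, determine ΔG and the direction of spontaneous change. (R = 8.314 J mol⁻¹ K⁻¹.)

ΔG = 13.5 kJ/mol; the forward reaction is non-spontaneous

Q_p = P(CO)·P(H₂)³ / (P(CH₄)·P(H₂O)) = (4.87)·(3.78)³ / ((0.00551)·(5.50)) = 8680
ΔG = RT ln(Q_p/K_p) = (8.314 J mol⁻¹ K⁻¹)(1200 K) × ln(8680/2250)
   = (9.977 kJ/mol)(1.350) = 13.5 kJ/mol
ΔG > 0, so the forward reaction is non-spontaneous (proceeds in reverse).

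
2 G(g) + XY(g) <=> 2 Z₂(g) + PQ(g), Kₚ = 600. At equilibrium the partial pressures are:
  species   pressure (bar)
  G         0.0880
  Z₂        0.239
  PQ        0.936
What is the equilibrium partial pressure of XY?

P(XY) = 0.0115 bar

At equilibrium, Kₚ = P(Z₂)²·P(PQ) / (P(G)²·P(XY)) = 600.
(0.239)²·(0.936) / ((0.0880)²·(P(XY))) = 600
P(XY) = 0.0115 bar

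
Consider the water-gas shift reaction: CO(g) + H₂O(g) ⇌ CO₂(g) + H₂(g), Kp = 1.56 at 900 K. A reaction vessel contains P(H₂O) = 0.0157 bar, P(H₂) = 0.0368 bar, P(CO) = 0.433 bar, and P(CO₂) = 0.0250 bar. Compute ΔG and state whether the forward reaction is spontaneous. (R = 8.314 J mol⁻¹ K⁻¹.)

Qp = P(CO₂)·P(H₂) / (P(CO)·P(H₂O)) = (0.0250)·(0.0368) / ((0.433)·(0.0157)) = 0.135
ΔG = RT ln(Qp/Kp) = (8.314 J mol⁻¹ K⁻¹)(900 K) × ln(0.135/1.56)
   = (7.483 kJ/mol)(-2.447) = -18.3 kJ/mol
ΔG < 0, so the forward reaction is spontaneous (proceeds forward).

ΔG = -18.3 kJ/mol; the forward reaction is spontaneous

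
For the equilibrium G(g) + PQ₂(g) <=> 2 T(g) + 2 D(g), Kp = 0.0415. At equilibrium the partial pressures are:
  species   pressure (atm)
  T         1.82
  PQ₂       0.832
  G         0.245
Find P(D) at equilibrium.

At equilibrium, Kp = P(T)²·P(D)² / (P(G)·P(PQ₂)) = 0.0415.
(1.82)²·(P(D))² / ((0.245)·(0.832)) = 0.0415
P(D)² = 0.00255 ⇒ P(D) = 0.0505 atm

P(D) = 0.0505 atm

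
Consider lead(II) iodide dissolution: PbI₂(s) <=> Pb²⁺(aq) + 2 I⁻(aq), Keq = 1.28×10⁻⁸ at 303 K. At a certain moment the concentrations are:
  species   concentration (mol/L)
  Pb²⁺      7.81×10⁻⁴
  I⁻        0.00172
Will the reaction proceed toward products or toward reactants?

(PbI₂ is a pure solid — omitted from Q.)
Q = [Pb²⁺]·[I⁻]² = (7.81×10⁻⁴)·(0.00172)² = 2.31×10⁻⁹
Q = 2.31×10⁻⁹ < Keq = 1.28×10⁻⁸, so the forward reaction proceeds.

toward products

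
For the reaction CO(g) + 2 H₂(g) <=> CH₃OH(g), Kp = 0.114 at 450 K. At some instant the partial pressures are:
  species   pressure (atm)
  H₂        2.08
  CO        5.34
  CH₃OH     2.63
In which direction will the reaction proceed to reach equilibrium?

Qp = P(CH₃OH) / (P(CO)·P(H₂)²) = (2.63) / ((5.34)·(2.08)²) = 0.114
Qp = 0.114 = Kp, so the system is already at equilibrium.

neither direction; the system is at equilibrium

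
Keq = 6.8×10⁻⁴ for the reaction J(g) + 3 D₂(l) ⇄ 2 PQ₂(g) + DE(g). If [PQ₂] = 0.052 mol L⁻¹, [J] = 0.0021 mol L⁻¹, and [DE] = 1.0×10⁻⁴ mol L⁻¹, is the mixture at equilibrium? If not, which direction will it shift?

no; Q < K, reaction proceeds forward

(D₂ is a pure liquid — omitted from Q.)
Q = [PQ₂]²·[DE] / [J] = (0.052)²·(1.0×10⁻⁴) / (0.0021) = 1.3×10⁻⁴
Q = 1.3×10⁻⁴ < Keq = 6.8×10⁻⁴: net forward reaction.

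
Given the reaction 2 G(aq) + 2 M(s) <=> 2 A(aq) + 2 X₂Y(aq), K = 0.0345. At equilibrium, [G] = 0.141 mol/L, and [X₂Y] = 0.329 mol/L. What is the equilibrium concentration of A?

(M is a pure solid — omitted from K.)
At equilibrium, K = [A]²·[X₂Y]² / [G]² = 0.0345.
([A])²·(0.329)² / (0.141)² = 0.0345
[A]² = 0.00634 ⇒ [A] = 0.0796 mol/L

[A] = 0.0796 mol/L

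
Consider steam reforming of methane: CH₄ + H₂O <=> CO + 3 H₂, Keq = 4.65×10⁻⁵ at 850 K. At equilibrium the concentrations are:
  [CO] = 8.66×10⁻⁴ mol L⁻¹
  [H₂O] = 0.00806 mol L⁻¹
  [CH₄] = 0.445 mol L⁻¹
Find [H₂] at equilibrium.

[H₂] = 0.0577 mol L⁻¹

At equilibrium, Keq = [CO]·[H₂]³ / ([CH₄]·[H₂O]) = 4.65×10⁻⁵.
(8.66×10⁻⁴)·([H₂])³ / ((0.445)·(0.00806)) = 4.65×10⁻⁵
[H₂]³ = 1.93×10⁻⁴ ⇒ [H₂] = 0.0577 mol L⁻¹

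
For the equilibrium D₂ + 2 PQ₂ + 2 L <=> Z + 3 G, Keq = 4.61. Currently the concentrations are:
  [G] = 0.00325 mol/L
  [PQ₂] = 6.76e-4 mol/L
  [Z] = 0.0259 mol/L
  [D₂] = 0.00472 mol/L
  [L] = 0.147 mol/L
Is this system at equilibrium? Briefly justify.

Q = [Z]·[G]³ / ([D₂]·[PQ₂]²·[L]²) = (0.0259)·(0.00325)³ / ((0.00472)·(6.76e-4)²·(0.147)²) = 19.1
Q = 19.1 > Keq = 4.61: net reverse reaction.

no; Q > K, reaction proceeds in reverse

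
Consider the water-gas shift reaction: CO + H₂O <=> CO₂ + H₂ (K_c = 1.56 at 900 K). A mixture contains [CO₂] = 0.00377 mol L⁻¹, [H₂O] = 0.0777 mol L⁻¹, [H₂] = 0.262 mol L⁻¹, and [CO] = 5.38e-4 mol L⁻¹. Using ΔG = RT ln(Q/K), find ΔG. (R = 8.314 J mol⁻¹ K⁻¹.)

Q_c = [CO₂]·[H₂] / ([CO]·[H₂O]) = (0.00377)·(0.262) / ((5.38e-4)·(0.0777)) = 23.6
ΔG = RT ln(Q_c/K_c) = (8.314 J mol⁻¹ K⁻¹)(900 K) × ln(23.6/1.56)
   = (7.483 kJ/mol)(2.717) = 20.3 kJ/mol
ΔG > 0, so the forward reaction is non-spontaneous (proceeds in reverse).

ΔG = 20.3 kJ/mol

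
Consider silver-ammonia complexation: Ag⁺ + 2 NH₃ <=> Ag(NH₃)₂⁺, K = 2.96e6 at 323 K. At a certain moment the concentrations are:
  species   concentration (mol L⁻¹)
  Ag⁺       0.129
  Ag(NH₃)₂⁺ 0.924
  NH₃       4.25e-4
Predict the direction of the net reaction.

to the left

Q = [Ag(NH₃)₂⁺] / ([Ag⁺]·[NH₃]²) = (0.924) / ((0.129)·(4.25e-4)²) = 3.97e7
Q = 3.97e7 > K = 2.96e6, so the reverse reaction proceeds.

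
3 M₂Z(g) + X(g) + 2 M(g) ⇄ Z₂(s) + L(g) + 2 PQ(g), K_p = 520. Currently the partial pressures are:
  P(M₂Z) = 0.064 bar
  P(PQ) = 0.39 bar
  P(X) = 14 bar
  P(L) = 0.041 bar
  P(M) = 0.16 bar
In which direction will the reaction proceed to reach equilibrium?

toward products

(Z₂ is a pure solid — omitted from Q_p.)
Q_p = P(L)·P(PQ)² / (P(M₂Z)³·P(X)·P(M)²) = (0.041)·(0.39)² / ((0.064)³·(14)·(0.16)²) = 66
Q_p = 66 < K_p = 520, so the forward reaction proceeds.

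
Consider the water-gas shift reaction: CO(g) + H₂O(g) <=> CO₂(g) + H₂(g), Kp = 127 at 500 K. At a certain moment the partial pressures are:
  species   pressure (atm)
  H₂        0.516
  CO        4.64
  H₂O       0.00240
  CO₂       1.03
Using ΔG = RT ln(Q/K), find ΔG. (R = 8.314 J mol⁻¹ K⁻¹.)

Qp = P(CO₂)·P(H₂) / (P(CO)·P(H₂O)) = (1.03)·(0.516) / ((4.64)·(0.00240)) = 47.7
ΔG = RT ln(Qp/Kp) = (8.314 J mol⁻¹ K⁻¹)(500 K) × ln(47.7/127)
   = (4.157 kJ/mol)(-0.9793) = -4.07 kJ/mol
ΔG < 0, so the forward reaction is spontaneous (proceeds forward).

ΔG = -4.07 kJ/mol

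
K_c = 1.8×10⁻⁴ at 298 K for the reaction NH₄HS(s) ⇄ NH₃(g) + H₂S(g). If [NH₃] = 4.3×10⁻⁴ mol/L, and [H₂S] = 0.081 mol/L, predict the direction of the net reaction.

(NH₄HS is a pure solid — omitted from Q_c.)
Q_c = [NH₃]·[H₂S] = (4.3×10⁻⁴)·(0.081) = 3.5×10⁻⁵
Q_c = 3.5×10⁻⁵ < K_c = 1.8×10⁻⁴, so the forward reaction proceeds.

toward products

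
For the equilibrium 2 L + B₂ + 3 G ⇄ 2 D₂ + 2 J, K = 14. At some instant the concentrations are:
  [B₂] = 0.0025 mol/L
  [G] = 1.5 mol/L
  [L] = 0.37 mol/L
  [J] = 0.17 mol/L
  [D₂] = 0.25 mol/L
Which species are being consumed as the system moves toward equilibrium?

L, B₂, G (reactants)

Q = [D₂]²·[J]² / ([L]²·[B₂]·[G]³) = (0.25)²·(0.17)² / ((0.37)²·(0.0025)·(1.5)³) = 1.6
Q = 1.6 < K = 14: net forward reaction.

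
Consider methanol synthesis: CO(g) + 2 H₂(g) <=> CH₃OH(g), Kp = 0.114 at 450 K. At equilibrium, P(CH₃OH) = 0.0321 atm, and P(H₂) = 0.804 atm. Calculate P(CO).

At equilibrium, Kp = P(CH₃OH) / (P(CO)·P(H₂)²) = 0.114.
(0.0321) / ((P(CO))·(0.804)²) = 0.114
P(CO) = 0.436 atm

P(CO) = 0.436 atm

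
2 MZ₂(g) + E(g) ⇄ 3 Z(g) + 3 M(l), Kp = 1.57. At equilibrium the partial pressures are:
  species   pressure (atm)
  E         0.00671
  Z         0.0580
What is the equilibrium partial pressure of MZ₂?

P(MZ₂) = 0.136 atm

(M is a pure liquid — omitted from Kp.)
At equilibrium, Kp = P(Z)³ / (P(MZ₂)²·P(E)) = 1.57.
(0.0580)³ / ((P(MZ₂))²·(0.00671)) = 1.57
P(MZ₂)² = 0.0185 ⇒ P(MZ₂) = 0.136 atm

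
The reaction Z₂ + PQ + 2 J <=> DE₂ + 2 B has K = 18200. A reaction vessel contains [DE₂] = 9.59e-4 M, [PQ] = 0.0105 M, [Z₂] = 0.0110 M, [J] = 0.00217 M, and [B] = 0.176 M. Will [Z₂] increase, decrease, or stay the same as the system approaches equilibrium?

increase

Q = [DE₂]·[B]² / ([Z₂]·[PQ]·[J]²) = (9.59e-4)·(0.176)² / ((0.0110)·(0.0105)·(0.00217)²) = 54600
Q = 54600 > K = 18200: net reverse reaction.
Z₂ is a reactant, so it increases.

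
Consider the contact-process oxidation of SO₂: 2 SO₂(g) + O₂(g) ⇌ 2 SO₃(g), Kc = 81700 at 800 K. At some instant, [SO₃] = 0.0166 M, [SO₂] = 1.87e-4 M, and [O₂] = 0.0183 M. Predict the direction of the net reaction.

Qc = [SO₃]² / ([SO₂]²·[O₂]) = (0.0166)² / ((1.87e-4)²·(0.0183)) = 4.31e5
Qc = 4.31e5 > Kc = 81700, so the reverse reaction proceeds.

to the left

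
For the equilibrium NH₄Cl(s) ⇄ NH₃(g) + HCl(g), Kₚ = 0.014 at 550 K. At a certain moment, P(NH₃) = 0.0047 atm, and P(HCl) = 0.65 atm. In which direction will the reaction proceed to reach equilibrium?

(NH₄Cl is a pure solid — omitted from Qₚ.)
Qₚ = P(NH₃)·P(HCl) = (0.0047)·(0.65) = 0.0031
Qₚ = 0.0031 < Kₚ = 0.014, so the forward reaction proceeds.

forward (toward products)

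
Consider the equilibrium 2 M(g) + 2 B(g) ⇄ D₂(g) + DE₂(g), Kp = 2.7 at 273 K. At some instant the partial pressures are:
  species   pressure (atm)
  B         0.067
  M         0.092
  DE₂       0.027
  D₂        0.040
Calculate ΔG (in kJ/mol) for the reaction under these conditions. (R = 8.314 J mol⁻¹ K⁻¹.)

ΔG = 5.34 kJ/mol

Qp = P(D₂)·P(DE₂) / (P(M)²·P(B)²) = (0.040)·(0.027) / ((0.092)²·(0.067)²) = 28.4
ΔG = RT ln(Qp/Kp) = (8.314 J mol⁻¹ K⁻¹)(273 K) × ln(28.4/2.7)
   = (2.270 kJ/mol)(2.353) = 5.34 kJ/mol
ΔG > 0, so the forward reaction is non-spontaneous (proceeds in reverse).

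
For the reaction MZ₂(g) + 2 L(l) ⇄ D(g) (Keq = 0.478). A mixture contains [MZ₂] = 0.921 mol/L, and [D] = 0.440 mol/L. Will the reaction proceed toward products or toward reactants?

at equilibrium

(L is a pure liquid — omitted from Q.)
Q = [D] / [MZ₂] = (0.440) / (0.921) = 0.478
Q = 0.478 = Keq, so the system is already at equilibrium.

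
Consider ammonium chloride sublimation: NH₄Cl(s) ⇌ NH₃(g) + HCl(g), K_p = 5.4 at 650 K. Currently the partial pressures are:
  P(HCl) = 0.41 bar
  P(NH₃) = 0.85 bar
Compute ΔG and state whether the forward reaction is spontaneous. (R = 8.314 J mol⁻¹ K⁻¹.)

(NH₄Cl is a pure solid — omitted from Q_p.)
Q_p = P(NH₃)·P(HCl) = (0.85)·(0.41) = 0.349
ΔG = RT ln(Q_p/K_p) = (8.314 J mol⁻¹ K⁻¹)(650 K) × ln(0.349/5.4)
   = (5.404 kJ/mol)(-2.739) = -14.8 kJ/mol
ΔG < 0, so the forward reaction is spontaneous (proceeds forward).

ΔG = -14.8 kJ/mol; the forward reaction is spontaneous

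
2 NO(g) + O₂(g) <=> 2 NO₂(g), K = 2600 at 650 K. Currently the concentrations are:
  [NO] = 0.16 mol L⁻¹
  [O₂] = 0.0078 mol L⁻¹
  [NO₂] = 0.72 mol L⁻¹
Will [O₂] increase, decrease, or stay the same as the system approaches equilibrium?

Q = [NO₂]² / ([NO]²·[O₂]) = (0.72)² / ((0.16)²·(0.0078)) = 2600
Q = 2600 = K; the system is at equilibrium.

stay the same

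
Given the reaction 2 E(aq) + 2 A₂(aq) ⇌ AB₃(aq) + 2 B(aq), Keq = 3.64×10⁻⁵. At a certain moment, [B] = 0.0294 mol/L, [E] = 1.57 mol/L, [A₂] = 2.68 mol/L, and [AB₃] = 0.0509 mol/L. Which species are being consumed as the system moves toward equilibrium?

Q = [AB₃]·[B]² / ([E]²·[A₂]²) = (0.0509)·(0.0294)² / ((1.57)²·(2.68)²) = 2.49×10⁻⁶
Q = 2.49×10⁻⁶ < Keq = 3.64×10⁻⁵: net forward reaction.

E, A₂ (reactants)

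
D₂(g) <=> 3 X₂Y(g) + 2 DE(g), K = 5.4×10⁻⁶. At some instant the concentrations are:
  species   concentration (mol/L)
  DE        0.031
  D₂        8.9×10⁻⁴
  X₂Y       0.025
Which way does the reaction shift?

Q = [X₂Y]³·[DE]² / [D₂] = (0.025)³·(0.031)² / (8.9×10⁻⁴) = 1.7×10⁻⁵
Q = 1.7×10⁻⁵ > K = 5.4×10⁻⁶, so the reverse reaction proceeds.

to the left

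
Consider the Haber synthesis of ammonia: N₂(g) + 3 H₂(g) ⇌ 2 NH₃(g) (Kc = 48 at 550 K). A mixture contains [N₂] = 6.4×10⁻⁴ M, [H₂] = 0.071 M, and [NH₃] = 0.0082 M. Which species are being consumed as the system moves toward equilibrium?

Qc = [NH₃]² / ([N₂]·[H₂]³) = (0.0082)² / ((6.4×10⁻⁴)·(0.071)³) = 290
Qc = 290 > Kc = 48: net reverse reaction.

NH₃ (products)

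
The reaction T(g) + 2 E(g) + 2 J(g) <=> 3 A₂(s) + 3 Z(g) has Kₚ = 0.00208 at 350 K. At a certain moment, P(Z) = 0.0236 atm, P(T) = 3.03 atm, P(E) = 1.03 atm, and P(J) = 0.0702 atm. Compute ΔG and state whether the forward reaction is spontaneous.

ΔG = -2.67 kJ/mol; the forward reaction is spontaneous

(A₂ is a pure solid — omitted from Qₚ.)
Qₚ = P(Z)³ / (P(T)·P(E)²·P(J)²) = (0.0236)³ / ((3.03)·(1.03)²·(0.0702)²) = 8.30×10⁻⁴
ΔG = RT ln(Qₚ/Kₚ) = (8.314 J mol⁻¹ K⁻¹)(350 K) × ln(8.30×10⁻⁴/0.00208)
   = (2.910 kJ/mol)(-0.9187) = -2.67 kJ/mol
ΔG < 0, so the forward reaction is spontaneous (proceeds forward).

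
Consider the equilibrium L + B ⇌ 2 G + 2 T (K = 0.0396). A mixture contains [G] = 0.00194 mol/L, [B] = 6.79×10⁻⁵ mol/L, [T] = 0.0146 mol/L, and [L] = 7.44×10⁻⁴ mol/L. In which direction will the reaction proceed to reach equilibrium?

Q = [G]²·[T]² / ([L]·[B]) = (0.00194)²·(0.0146)² / ((7.44×10⁻⁴)·(6.79×10⁻⁵)) = 0.0159
Q = 0.0159 < K = 0.0396, so the forward reaction proceeds.

toward products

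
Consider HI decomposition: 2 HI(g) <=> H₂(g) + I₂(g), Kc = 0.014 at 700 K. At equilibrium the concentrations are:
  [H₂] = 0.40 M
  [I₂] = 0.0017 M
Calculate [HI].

At equilibrium, Kc = [H₂]·[I₂] / [HI]² = 0.014.
(0.40)·(0.0017) / ([HI])² = 0.014
[HI]² = 0.0486 ⇒ [HI] = 0.22 M

[HI] = 0.22 M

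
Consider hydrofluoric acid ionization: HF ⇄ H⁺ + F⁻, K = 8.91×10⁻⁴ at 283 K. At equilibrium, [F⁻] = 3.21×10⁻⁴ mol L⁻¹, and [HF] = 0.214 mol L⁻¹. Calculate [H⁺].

[H⁺] = 0.594 mol L⁻¹

At equilibrium, K = [H⁺]·[F⁻] / [HF] = 8.91×10⁻⁴.
([H⁺])·(3.21×10⁻⁴) / (0.214) = 8.91×10⁻⁴
[H⁺] = 0.594 mol L⁻¹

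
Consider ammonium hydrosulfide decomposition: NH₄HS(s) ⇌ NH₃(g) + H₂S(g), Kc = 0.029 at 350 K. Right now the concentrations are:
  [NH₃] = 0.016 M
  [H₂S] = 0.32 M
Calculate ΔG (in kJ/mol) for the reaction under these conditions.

ΔG = -5.05 kJ/mol

(NH₄HS is a pure solid — omitted from Qc.)
Qc = [NH₃]·[H₂S] = (0.016)·(0.32) = 0.00512
ΔG = RT ln(Qc/Kc) = (8.314 J mol⁻¹ K⁻¹)(350 K) × ln(0.00512/0.029)
   = (2.910 kJ/mol)(-1.734) = -5.05 kJ/mol
ΔG < 0, so the forward reaction is spontaneous (proceeds forward).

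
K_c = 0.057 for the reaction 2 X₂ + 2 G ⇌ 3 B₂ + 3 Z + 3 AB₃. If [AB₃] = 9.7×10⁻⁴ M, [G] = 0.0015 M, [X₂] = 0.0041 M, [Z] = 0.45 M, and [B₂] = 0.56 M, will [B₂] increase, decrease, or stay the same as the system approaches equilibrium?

decrease

Q_c = [B₂]³·[Z]³·[AB₃]³ / ([X₂]²·[G]²) = (0.56)³·(0.45)³·(9.7×10⁻⁴)³ / ((0.0041)²·(0.0015)²) = 0.39
Q_c = 0.39 > K_c = 0.057: net reverse reaction.
B₂ is a product, so it decreases.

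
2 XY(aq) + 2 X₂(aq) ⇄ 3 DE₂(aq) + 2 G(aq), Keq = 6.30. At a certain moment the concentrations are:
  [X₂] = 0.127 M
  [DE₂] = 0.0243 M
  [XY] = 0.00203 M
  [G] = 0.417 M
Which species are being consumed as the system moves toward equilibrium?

Q = [DE₂]³·[G]² / ([XY]²·[X₂]²) = (0.0243)³·(0.417)² / ((0.00203)²·(0.127)²) = 37.5
Q = 37.5 > Keq = 6.30: net reverse reaction.

DE₂, G (products)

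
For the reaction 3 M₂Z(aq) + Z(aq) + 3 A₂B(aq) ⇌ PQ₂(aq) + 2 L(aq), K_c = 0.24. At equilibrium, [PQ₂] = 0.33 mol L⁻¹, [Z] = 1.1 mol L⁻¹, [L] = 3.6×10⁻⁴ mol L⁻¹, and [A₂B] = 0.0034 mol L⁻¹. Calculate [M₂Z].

At equilibrium, K_c = [PQ₂]·[L]² / ([M₂Z]³·[Z]·[A₂B]³) = 0.24.
(0.33)·(3.6×10⁻⁴)² / (([M₂Z])³·(1.1)·(0.0034)³) = 0.24
[M₂Z]³ = 4.12 ⇒ [M₂Z] = 1.6 mol L⁻¹

[M₂Z] = 1.6 mol L⁻¹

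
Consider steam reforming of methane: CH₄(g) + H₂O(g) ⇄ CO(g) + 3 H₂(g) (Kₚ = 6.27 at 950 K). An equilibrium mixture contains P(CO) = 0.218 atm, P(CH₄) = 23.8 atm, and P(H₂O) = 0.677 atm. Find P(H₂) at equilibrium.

At equilibrium, Kₚ = P(CO)·P(H₂)³ / (P(CH₄)·P(H₂O)) = 6.27.
(0.218)·(P(H₂))³ / ((23.8)·(0.677)) = 6.27
P(H₂)³ = 463 ⇒ P(H₂) = 7.74 atm

P(H₂) = 7.74 atm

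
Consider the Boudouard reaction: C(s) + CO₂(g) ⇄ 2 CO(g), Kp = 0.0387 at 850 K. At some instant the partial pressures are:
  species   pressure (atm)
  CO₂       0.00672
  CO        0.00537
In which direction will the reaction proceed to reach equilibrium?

to the right

(C is a pure solid — omitted from Qp.)
Qp = P(CO)² / P(CO₂) = (0.00537)² / (0.00672) = 0.00429
Qp = 0.00429 < Kp = 0.0387, so the forward reaction proceeds.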